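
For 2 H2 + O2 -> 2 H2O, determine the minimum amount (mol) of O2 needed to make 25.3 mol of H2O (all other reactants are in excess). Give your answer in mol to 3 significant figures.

n(H2O) = 25.30 mol
n(O2) = (1/2) × 25.30 = 12.65 mol

12.7 mol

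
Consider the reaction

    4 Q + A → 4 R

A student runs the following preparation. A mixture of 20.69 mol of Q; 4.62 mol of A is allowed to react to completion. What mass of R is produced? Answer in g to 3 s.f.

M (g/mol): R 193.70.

3580 g

n(Q) = 20.69 mol
n(A) = 4.620 mol
n/ν for Q = 20.69/4 = 5.173
n/ν for A = 4.620/1 = 4.620
Smallest n/ν is A → limiting reagent.
n(R) = (4/1) × 4.620 = 18.48 mol
mass = 18.48 × 193.70 = 3580 g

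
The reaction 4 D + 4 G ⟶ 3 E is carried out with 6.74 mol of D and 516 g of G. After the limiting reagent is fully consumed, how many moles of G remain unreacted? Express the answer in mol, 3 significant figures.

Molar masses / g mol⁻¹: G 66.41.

1.03 mol

n(D) = 6.740 mol
n(G) = 516.0 / 66.41 = 7.770 mol
n/ν → D: 1.685, G: 1.943; D is limiting.
G consumed = (4/4) × 6.740 = 6.740 mol
G remaining = 7.770 − 6.740 = 1.030 mol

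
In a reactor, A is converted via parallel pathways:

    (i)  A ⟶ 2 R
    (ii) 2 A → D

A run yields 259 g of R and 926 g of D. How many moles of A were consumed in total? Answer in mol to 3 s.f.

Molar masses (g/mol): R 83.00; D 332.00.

7.14 mol

n(R) = 259 / 83.00 = 3.120 mol
n(D) = 926 / 332.00 = 2.789 mol
n(A) via (i) = (1/2)×3.120 = 1.560 mol
n(A) via (ii) = (2/1)×2.789 = 5.578 mol
total n(A) = 1.560 + 5.578 = 7.138 mol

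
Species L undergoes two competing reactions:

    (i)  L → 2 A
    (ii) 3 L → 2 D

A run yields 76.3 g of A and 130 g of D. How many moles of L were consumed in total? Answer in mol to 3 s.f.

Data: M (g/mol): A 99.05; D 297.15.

1.04 mol

n(A) = 76.3 / 99.05 = 0.7703 mol
n(D) = 130 / 297.15 = 0.4375 mol
n(L) via (i) = (1/2)×0.7703 = 0.3852 mol
n(L) via (ii) = (3/2)×0.4375 = 0.6563 mol
total n(L) = 0.3852 + 0.6563 = 1.042 mol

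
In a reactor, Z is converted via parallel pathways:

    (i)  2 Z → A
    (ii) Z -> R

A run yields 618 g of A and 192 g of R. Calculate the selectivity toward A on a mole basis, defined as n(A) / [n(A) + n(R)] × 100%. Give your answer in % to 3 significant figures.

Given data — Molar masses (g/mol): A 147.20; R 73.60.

n(A) = 618 / 147.20 = 4.198 mol
n(R) = 192 / 73.60 = 2.609 mol
selectivity = 4.198/(4.198+2.609) × 100 = 61.67 %

61.7 %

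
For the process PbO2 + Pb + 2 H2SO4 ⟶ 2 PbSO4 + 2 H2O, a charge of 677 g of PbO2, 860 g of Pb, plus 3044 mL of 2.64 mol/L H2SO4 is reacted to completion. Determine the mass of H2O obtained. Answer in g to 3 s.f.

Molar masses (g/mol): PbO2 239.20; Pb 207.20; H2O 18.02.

102 g

n(PbO2) = 677.0 / 239.20 = 2.830 mol
n(Pb) = 860.0 / 207.20 = 4.151 mol
n(H2SO4) = 2.64 × 3044/1000 = 8.036 mol
n/ν → PbO2: 2.830, Pb: 4.151, H2SO4: 4.018; PbO2 is limiting.
n(H2O) = (2/1) × 2.830 = 5.660 mol
mass = 5.660 × 18.02 = 102.0 g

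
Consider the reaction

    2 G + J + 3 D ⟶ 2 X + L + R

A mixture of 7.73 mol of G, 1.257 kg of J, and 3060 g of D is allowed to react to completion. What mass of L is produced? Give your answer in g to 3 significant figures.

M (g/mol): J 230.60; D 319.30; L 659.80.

2110 g

n(G) = 7.730 mol
n(J) = 1.257×1000 / 230.60 = 5.451 mol
n(D) = 3060 / 319.30 = 9.583 mol
n/ν for G = 7.730/2 = 3.865
n/ν for J = 5.451/1 = 5.451
n/ν for D = 9.583/3 = 3.194
Smallest n/ν is D → limiting reagent.
n(L) = (1/3) × 9.583 = 3.194 mol
mass = 3.194 × 659.80 = 2107 g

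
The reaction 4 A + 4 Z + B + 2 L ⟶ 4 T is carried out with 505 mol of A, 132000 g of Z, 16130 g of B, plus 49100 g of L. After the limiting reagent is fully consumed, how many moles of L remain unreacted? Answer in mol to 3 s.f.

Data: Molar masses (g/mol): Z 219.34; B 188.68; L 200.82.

n(A) = 505.0 mol
n(Z) = 132000 / 219.34 = 601.8 mol
n(B) = 16130 / 188.68 = 85.49 mol
n(L) = 49100 / 200.82 = 244.5 mol
n/ν for A = 505.0/4 = 126.3
n/ν for Z = 601.8/4 = 150.5
n/ν for B = 85.49/1 = 85.49
n/ν for L = 244.5/2 = 122.3
Smallest n/ν is B → limiting reagent.
L consumed = (2/1) × 85.49 = 171.0 mol
L remaining = 244.5 − 171.0 = 73.50 mol

73.5 mol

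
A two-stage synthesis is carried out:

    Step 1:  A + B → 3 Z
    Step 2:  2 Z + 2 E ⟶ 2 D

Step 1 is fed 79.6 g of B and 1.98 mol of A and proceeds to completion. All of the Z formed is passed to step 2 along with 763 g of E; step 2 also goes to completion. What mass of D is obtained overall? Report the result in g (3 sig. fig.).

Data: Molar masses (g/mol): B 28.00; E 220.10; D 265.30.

920 g

Step 1:
n(B) = 79.60 / 28.00 = 2.843 mol
n(A) = 1.980 mol
n/ν for B = 2.843/1 = 2.843
n/ν for A = 1.980/1 = 1.980
Smallest n/ν is A → limiting reagent.
n(Z) produced = (3/1) × 1.980 = 5.940 mol
Step 2:
n(Z) available = 5.940 mol
n(E) = 763.0 / 220.10 = 3.467 mol
n/ν for Z = 5.940/2 = 2.970
n/ν for E = 3.467/2 = 1.734
Smallest n/ν is E → limiting reagent.
n(D) = (2/2) × 3.467 = 3.467 mol
mass = 3.467 × 265.30 = 919.8 g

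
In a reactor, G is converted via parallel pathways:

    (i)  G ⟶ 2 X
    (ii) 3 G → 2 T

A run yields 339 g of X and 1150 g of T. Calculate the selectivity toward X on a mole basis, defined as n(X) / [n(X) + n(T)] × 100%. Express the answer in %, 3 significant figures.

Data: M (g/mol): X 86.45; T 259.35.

46.9 %

n(X) = 339 / 86.45 = 3.921 mol
n(T) = 1150 / 259.35 = 4.434 mol
selectivity = 3.921/(3.921+4.434) × 100 = 46.93 %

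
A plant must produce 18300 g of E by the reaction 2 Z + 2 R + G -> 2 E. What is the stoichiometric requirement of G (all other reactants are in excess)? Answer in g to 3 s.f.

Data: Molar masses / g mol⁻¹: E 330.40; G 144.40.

4000 g

n(E) = 18300 / 330.40 = 55.39 mol
n(G) = (1/2) × 55.39 = 27.70 mol
mass = 27.70 × 144.40 = 4000 g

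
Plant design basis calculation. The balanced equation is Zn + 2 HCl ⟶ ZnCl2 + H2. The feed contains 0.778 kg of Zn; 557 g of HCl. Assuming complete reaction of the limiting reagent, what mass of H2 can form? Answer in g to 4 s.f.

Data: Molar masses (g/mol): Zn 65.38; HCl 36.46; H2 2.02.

15.43 g

n(Zn) = 0.7780×1000 / 65.38 = 11.90 mol
n(HCl) = 557.0 / 36.46 = 15.28 mol
n/ν → Zn: 11.90, HCl: 7.640; HCl is limiting.
n(H2) = (1/2) × 15.28 = 7.640 mol
mass = 7.640 × 2.02 = 15.43 g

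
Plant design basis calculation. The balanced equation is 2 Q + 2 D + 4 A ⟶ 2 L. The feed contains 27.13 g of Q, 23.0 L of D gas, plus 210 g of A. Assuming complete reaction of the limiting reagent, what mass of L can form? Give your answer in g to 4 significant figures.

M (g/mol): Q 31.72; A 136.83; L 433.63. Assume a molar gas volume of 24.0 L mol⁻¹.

n(Q) = 27.13 / 31.72 = 0.8553 mol
n(D) = 23.00 / 24.0 = 0.9583 mol
n(A) = 210.0 / 136.83 = 1.535 mol
n/ν → Q: 0.4277, D: 0.4792, A: 0.3838; A is limiting.
n(L) = (2/4) × 1.535 = 0.7675 mol
mass = 0.7675 × 433.63 = 332.8 g

332.8 g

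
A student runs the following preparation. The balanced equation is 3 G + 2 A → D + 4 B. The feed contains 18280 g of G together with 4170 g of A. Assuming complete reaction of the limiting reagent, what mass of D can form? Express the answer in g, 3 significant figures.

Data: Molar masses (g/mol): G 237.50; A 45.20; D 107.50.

n(G) = 18280 / 237.50 = 76.97 mol
n(A) = 4170 / 45.20 = 92.26 mol
n/ν for G = 76.97/3 = 25.66
n/ν for A = 92.26/2 = 46.13
Smallest n/ν is G → limiting reagent.
n(D) = (1/3) × 76.97 = 25.66 mol
mass = 25.66 × 107.50 = 2758 g

2760 g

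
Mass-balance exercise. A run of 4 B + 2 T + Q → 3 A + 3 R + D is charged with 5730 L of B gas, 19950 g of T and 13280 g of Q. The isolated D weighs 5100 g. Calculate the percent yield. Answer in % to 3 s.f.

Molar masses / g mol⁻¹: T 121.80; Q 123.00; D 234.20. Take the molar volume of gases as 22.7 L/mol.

34.5 %

n(B) = 5730 / 22.7 = 252.4 mol
n(T) = 19950 / 121.80 = 163.8 mol
n(Q) = 13280 / 123.00 = 108.0 mol
n/ν → B: 63.10, T: 81.90, Q: 108.0; B is limiting.
theoretical n(D) = (1/4) × 252.4 = 63.10 mol → 14780 g
% yield = 5100 / 14780 × 100 = 34.51 %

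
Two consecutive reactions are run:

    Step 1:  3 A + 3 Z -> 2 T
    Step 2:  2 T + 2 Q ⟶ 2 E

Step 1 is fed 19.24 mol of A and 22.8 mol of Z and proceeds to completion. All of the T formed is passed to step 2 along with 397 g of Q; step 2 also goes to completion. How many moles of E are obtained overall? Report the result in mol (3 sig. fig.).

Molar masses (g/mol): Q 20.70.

Step 1:
n(A) = 19.24 mol
n(Z) = 22.80 mol
n/ν for A = 19.24/3 = 6.413
n/ν for Z = 22.80/3 = 7.600
Smallest n/ν is A → limiting reagent.
n(T) produced = (2/3) × 19.24 = 12.83 mol
Step 2:
n(T) available = 12.83 mol
n(Q) = 397.0 / 20.70 = 19.18 mol
n/ν for T = 12.83/2 = 6.415
n/ν for Q = 19.18/2 = 9.590
Smallest n/ν is T → limiting reagent.
n(E) = (2/2) × 12.83 = 12.83 mol

12.8 mol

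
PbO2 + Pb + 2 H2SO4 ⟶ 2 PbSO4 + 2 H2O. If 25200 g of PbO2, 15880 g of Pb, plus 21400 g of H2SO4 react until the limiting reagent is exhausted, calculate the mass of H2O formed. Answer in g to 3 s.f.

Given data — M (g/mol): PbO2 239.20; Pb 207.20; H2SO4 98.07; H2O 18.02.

2760 g

n(PbO2) = 25200 / 239.20 = 105.4 mol
n(Pb) = 15880 / 207.20 = 76.64 mol
n(H2SO4) = 21400 / 98.07 = 218.2 mol
n/ν for PbO2 = 105.4/1 = 105.4
n/ν for Pb = 76.64/1 = 76.64
n/ν for H2SO4 = 218.2/2 = 109.1
Smallest n/ν is Pb → limiting reagent.
n(H2O) = (2/1) × 76.64 = 153.3 mol
mass = 153.3 × 18.02 = 2762 g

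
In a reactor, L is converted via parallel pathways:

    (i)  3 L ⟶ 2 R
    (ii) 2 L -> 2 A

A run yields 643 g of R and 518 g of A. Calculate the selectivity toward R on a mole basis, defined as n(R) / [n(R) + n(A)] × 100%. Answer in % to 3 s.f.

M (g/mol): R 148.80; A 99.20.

45.3 %

n(R) = 643 / 148.80 = 4.321 mol
n(A) = 518 / 99.20 = 5.222 mol
selectivity = 4.321/(4.321+5.222) × 100 = 45.28 %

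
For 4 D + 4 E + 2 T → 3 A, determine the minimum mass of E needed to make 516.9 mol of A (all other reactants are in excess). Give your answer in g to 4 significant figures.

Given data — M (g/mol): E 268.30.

n(A) = 516.9 mol
n(E) = (4/3) × 516.9 = 689.2 mol
mass = 689.2 × 268.30 = 184900 g

184900 g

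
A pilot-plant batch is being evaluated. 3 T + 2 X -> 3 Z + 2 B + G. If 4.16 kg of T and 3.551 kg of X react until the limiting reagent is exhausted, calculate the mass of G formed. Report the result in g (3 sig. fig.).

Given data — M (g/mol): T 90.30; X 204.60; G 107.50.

933 g

n(T) = 4.160×1000 / 90.30 = 46.07 mol
n(X) = 3.551×1000 / 204.60 = 17.36 mol
n/ν for T = 46.07/3 = 15.36
n/ν for X = 17.36/2 = 8.680
Smallest n/ν is X → limiting reagent.
n(G) = (1/2) × 17.36 = 8.680 mol
mass = 8.680 × 107.50 = 933.1 g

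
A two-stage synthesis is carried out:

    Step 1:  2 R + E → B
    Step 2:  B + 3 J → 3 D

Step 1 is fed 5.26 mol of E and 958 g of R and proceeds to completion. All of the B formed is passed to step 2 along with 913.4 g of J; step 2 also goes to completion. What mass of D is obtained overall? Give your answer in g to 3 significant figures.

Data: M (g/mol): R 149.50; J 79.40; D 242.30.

Step 1:
n(E) = 5.260 mol
n(R) = 958.0 / 149.50 = 6.408 mol
n/ν → E: 5.260, R: 3.204; R is limiting.
n(B) produced = (1/2) × 6.408 = 3.204 mol
Step 2:
n(B) available = 3.204 mol
n(J) = 913.4 / 79.40 = 11.50 mol
n/ν → B: 3.204, J: 3.833; B is limiting.
n(D) = (3/1) × 3.204 = 9.612 mol
mass = 9.612 × 242.30 = 2329 g

2330 g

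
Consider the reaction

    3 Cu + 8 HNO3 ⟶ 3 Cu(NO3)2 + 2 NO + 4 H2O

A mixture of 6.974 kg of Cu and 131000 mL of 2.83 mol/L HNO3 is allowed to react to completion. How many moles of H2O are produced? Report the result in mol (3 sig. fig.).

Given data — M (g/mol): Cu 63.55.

n(Cu) = 6.974×1000 / 63.55 = 109.7 mol
n(HNO3) = 2.83 × 131000/1000 = 370.7 mol
n/ν for Cu = 109.7/3 = 36.57
n/ν for HNO3 = 370.7/8 = 46.34
Smallest n/ν is Cu → limiting reagent.
n(H2O) = (4/3) × 109.7 = 146.3 mol

146 mol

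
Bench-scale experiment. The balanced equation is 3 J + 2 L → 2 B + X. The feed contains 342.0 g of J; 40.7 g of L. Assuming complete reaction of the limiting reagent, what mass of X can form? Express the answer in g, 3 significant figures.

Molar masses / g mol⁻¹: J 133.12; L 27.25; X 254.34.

n(J) = 342.0 / 133.12 = 2.569 mol
n(L) = 40.70 / 27.25 = 1.494 mol
n/ν for J = 2.569/3 = 0.8563
n/ν for L = 1.494/2 = 0.7470
Smallest n/ν is L → limiting reagent.
n(X) = (1/2) × 1.494 = 0.7470 mol
mass = 0.7470 × 254.34 = 190.0 g

190 g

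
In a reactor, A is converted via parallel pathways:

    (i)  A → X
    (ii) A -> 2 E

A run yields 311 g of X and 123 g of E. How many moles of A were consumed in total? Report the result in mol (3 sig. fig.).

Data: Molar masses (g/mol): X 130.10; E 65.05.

3.34 mol

n(X) = 311 / 130.10 = 2.390 mol
n(E) = 123 / 65.05 = 1.891 mol
n(A) via (i) = (1/1)×2.390 = 2.390 mol
n(A) via (ii) = (1/2)×1.891 = 0.9455 mol
total n(A) = 2.390 + 0.9455 = 3.336 mol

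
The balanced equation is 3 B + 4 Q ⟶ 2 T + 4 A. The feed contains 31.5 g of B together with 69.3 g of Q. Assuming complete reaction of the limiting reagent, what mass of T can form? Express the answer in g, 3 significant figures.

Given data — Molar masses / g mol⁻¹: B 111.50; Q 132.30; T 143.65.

n(B) = 31.50 / 111.50 = 0.2825 mol
n(Q) = 69.30 / 132.30 = 0.5238 mol
n/ν → B: 0.09417, Q: 0.1310; B is limiting.
n(T) = (2/3) × 0.2825 = 0.1883 mol
mass = 0.1883 × 143.65 = 27.05 g

27.1 g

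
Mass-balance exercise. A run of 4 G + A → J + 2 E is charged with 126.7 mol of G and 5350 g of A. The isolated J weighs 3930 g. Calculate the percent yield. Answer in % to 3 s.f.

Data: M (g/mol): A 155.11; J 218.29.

56.8 %

n(G) = 126.7 mol
n(A) = 5350 / 155.11 = 34.49 mol
n/ν → G: 31.68, A: 34.49; G is limiting.
theoretical n(J) = (1/4) × 126.7 = 31.68 mol → 6915 g
% yield = 3930 / 6915 × 100 = 56.83 %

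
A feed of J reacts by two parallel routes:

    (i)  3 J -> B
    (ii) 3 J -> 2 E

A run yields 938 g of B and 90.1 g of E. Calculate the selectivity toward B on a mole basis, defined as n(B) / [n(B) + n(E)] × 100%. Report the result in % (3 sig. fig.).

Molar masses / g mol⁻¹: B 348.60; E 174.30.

83.9 %

n(B) = 938 / 348.60 = 2.691 mol
n(E) = 90.1 / 174.30 = 0.5169 mol
selectivity = 2.691/(2.691+0.5169) × 100 = 83.89 %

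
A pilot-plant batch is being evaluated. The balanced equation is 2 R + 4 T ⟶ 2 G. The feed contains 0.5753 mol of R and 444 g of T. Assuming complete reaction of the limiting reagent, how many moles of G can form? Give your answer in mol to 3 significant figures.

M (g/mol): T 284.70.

n(R) = 0.5753 mol
n(T) = 444.0 / 284.70 = 1.560 mol
n/ν for R = 0.5753/2 = 0.2877
n/ν for T = 1.560/4 = 0.3900
Smallest n/ν is R → limiting reagent.
n(G) = (2/2) × 0.5753 = 0.5753 mol

0.575 mol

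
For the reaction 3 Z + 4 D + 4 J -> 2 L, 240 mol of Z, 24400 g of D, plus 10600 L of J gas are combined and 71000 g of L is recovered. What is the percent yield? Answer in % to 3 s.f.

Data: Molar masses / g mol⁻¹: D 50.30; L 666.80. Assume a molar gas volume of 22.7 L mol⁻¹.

n(Z) = 240.0 mol
n(D) = 24400 / 50.30 = 485.1 mol
n(J) = 10600 / 22.7 = 467.0 mol
n/ν → Z: 80.00, D: 121.3, J: 116.8; Z is limiting.
theoretical n(L) = (2/3) × 240.0 = 160.0 mol → 106700 g
% yield = 71000 / 106700 × 100 = 66.54 %

66.5 %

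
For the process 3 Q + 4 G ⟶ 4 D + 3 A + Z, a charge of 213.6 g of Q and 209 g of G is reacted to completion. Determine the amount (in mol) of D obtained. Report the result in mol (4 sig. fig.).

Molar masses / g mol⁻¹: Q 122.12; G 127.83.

n(Q) = 213.6 / 122.12 = 1.749 mol
n(G) = 209.0 / 127.83 = 1.635 mol
n/ν for Q = 1.749/3 = 0.5830
n/ν for G = 1.635/4 = 0.4088
Smallest n/ν is G → limiting reagent.
n(D) = (4/4) × 1.635 = 1.635 mol

1.635 mol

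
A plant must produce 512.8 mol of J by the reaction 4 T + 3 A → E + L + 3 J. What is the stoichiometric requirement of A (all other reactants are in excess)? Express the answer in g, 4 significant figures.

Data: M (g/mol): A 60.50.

31020 g

n(J) = 512.8 mol
n(A) = (3/3) × 512.8 = 512.8 mol
mass = 512.8 × 60.50 = 31020 g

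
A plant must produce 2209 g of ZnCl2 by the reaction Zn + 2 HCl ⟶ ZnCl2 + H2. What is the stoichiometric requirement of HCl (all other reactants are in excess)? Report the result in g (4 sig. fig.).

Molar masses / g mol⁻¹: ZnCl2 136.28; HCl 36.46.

n(ZnCl2) = 2209 / 136.28 = 16.21 mol
n(HCl) = (2/1) × 16.21 = 32.42 mol
mass = 32.42 × 36.46 = 1182 g

1182 g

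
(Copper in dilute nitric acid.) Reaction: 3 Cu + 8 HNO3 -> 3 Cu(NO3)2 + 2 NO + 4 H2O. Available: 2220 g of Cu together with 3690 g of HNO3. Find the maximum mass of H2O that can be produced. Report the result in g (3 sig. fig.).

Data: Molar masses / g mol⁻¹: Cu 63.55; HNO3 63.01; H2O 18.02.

n(Cu) = 2220 / 63.55 = 34.93 mol
n(HNO3) = 3690 / 63.01 = 58.56 mol
n/ν for Cu = 34.93/3 = 11.64
n/ν for HNO3 = 58.56/8 = 7.320
Smallest n/ν is HNO3 → limiting reagent.
n(H2O) = (4/8) × 58.56 = 29.28 mol
mass = 29.28 × 18.02 = 527.6 g

528 g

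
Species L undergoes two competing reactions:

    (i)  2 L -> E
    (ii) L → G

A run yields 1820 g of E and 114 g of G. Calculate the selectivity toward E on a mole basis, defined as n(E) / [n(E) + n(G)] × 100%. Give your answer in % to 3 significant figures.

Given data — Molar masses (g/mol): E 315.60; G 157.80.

88.9 %

n(E) = 1820 / 315.60 = 5.767 mol
n(G) = 114 / 157.80 = 0.7224 mol
selectivity = 5.767/(5.767+0.7224) × 100 = 88.87 %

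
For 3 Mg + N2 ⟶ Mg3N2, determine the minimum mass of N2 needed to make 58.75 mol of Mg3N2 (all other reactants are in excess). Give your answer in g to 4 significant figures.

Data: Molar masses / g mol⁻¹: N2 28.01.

1646 g

n(Mg3N2) = 58.75 mol
n(N2) = (1/1) × 58.75 = 58.75 mol
mass = 58.75 × 28.01 = 1646 g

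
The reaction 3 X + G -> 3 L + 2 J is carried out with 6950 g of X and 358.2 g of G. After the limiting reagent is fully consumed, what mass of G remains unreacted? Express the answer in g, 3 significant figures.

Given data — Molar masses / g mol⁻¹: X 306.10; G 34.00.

101 g

n(X) = 6950 / 306.10 = 22.70 mol
n(G) = 358.2 / 34.00 = 10.54 mol
n/ν for X = 22.70/3 = 7.567
n/ν for G = 10.54/1 = 10.54
Smallest n/ν is X → limiting reagent.
G consumed = (1/3) × 22.70 = 7.567 mol
G remaining = 10.54 − 7.567 = 2.973 mol
mass = 2.973 × 34.00 = 101.1 g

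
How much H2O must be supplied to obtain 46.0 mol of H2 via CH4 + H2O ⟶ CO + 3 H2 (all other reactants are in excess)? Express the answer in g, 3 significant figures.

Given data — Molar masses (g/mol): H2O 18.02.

n(H2) = 46.00 mol
n(H2O) = (1/3) × 46.00 = 15.33 mol
mass = 15.33 × 18.02 = 276.2 g

276 g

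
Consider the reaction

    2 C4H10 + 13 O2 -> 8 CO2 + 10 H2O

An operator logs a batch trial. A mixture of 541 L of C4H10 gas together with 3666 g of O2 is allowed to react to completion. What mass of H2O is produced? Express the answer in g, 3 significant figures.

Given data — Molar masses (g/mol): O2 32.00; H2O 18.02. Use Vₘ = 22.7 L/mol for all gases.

n(C4H10) = 541.0 / 22.7 = 23.83 mol
n(O2) = 3666 / 32.00 = 114.6 mol
n/ν for C4H10 = 23.83/2 = 11.92
n/ν for O2 = 114.6/13 = 8.815
Smallest n/ν is O2 → limiting reagent.
n(H2O) = (10/13) × 114.6 = 88.15 mol
mass = 88.15 × 18.02 = 1588 g

1590 g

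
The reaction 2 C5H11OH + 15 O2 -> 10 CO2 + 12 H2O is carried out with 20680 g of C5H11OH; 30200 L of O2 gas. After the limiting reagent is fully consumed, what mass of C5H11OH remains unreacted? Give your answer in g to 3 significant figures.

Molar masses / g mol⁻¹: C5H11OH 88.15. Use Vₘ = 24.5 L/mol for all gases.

n(C5H11OH) = 20680 / 88.15 = 234.6 mol
n(O2) = 30200 / 24.5 = 1233 mol
n/ν for C5H11OH = 234.6/2 = 117.3
n/ν for O2 = 1233/15 = 82.20
Smallest n/ν is O2 → limiting reagent.
C5H11OH consumed = (2/15) × 1233 = 164.4 mol
C5H11OH remaining = 234.6 − 164.4 = 70.20 mol
mass = 70.20 × 88.15 = 6188 g

6190 g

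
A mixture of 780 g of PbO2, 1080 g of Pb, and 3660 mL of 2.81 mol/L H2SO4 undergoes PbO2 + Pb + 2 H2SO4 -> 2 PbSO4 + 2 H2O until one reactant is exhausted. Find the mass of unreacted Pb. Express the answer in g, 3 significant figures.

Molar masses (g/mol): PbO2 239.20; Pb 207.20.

404 g

n(PbO2) = 780.0 / 239.20 = 3.261 mol
n(Pb) = 1080 / 207.20 = 5.212 mol
n(H2SO4) = 2.81 × 3660/1000 = 10.28 mol
n/ν for PbO2 = 3.261/1 = 3.261
n/ν for Pb = 5.212/1 = 5.212
n/ν for H2SO4 = 10.28/2 = 5.140
Smallest n/ν is PbO2 → limiting reagent.
Pb consumed = (1/1) × 3.261 = 3.261 mol
Pb remaining = 5.212 − 3.261 = 1.951 mol
mass = 1.951 × 207.20 = 404.2 g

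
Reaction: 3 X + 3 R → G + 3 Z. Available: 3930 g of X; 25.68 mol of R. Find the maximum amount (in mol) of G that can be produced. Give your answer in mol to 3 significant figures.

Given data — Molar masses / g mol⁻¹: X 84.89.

n(X) = 3930 / 84.89 = 46.30 mol
n(R) = 25.68 mol
n/ν for X = 46.30/3 = 15.43
n/ν for R = 25.68/3 = 8.560
Smallest n/ν is R → limiting reagent.
n(G) = (1/3) × 25.68 = 8.560 mol

8.56 mol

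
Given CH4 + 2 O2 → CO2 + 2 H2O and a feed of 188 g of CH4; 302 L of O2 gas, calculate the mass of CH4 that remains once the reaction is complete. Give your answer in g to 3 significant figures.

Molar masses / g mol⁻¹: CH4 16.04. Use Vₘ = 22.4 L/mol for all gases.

79.9 g

n(CH4) = 188.0 / 16.04 = 11.72 mol
n(O2) = 302.0 / 22.4 = 13.48 mol
n/ν → CH4: 11.72, O2: 6.740; O2 is limiting.
CH4 consumed = (1/2) × 13.48 = 6.740 mol
CH4 remaining = 11.72 − 6.740 = 4.980 mol
mass = 4.980 × 16.04 = 79.88 g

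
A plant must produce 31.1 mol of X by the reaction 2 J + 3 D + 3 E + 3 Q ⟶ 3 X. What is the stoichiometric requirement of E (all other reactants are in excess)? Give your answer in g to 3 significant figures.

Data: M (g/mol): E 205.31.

6390 g

n(X) = 31.10 mol
n(E) = (3/3) × 31.10 = 31.10 mol
mass = 31.10 × 205.31 = 6385 g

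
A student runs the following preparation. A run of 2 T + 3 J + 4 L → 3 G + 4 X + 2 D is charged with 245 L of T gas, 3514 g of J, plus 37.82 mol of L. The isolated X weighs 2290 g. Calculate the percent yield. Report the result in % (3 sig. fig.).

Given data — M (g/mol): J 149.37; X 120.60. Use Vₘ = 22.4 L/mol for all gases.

n(T) = 245.0 / 22.4 = 10.94 mol
n(J) = 3514 / 149.37 = 23.53 mol
n(L) = 37.82 mol
n/ν for T = 10.94/2 = 5.470
n/ν for J = 23.53/3 = 7.843
n/ν for L = 37.82/4 = 9.455
Smallest n/ν is T → limiting reagent.
theoretical n(X) = (4/2) × 10.94 = 21.88 mol → 2639 g
% yield = 2290 / 2639 × 100 = 86.78 %

86.8 %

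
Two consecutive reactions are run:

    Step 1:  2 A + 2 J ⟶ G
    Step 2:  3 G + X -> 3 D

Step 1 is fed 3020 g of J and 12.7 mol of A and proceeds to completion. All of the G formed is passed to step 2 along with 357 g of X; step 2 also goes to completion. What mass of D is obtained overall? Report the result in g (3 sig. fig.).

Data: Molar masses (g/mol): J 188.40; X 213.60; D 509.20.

Step 1:
n(J) = 3020 / 188.40 = 16.03 mol
n(A) = 12.70 mol
n/ν → J: 8.015, A: 6.350; A is limiting.
n(G) produced = (1/2) × 12.70 = 6.350 mol
Step 2:
n(G) available = 6.350 mol
n(X) = 357.0 / 213.60 = 1.671 mol
n/ν → G: 2.117, X: 1.671; X is limiting.
n(D) = (3/1) × 1.671 = 5.013 mol
mass = 5.013 × 509.20 = 2553 g

2550 g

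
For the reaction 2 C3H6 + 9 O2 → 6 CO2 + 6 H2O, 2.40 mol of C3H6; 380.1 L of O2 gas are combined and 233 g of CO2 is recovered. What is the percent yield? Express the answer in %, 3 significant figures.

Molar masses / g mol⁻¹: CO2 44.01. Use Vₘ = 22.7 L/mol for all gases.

n(C3H6) = 2.400 mol
n(O2) = 380.1 / 22.7 = 16.74 mol
n/ν → C3H6: 1.200, O2: 1.860; C3H6 is limiting.
theoretical n(CO2) = (6/2) × 2.400 = 7.200 mol → 316.9 g
% yield = 233 / 316.9 × 100 = 73.52 %

73.5 %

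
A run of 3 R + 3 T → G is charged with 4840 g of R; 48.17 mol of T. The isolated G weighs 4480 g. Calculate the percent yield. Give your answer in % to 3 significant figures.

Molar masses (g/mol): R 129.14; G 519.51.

69.0 %

n(R) = 4840 / 129.14 = 37.48 mol
n(T) = 48.17 mol
n/ν for R = 37.48/3 = 12.49
n/ν for T = 48.17/3 = 16.06
Smallest n/ν is R → limiting reagent.
theoretical n(G) = (1/3) × 37.48 = 12.49 mol → 6489 g
% yield = 4480 / 6489 × 100 = 69.04 %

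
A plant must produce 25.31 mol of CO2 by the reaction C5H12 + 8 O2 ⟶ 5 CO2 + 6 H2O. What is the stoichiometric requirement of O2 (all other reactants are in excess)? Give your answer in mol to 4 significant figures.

n(CO2) = 25.31 mol
n(O2) = (8/5) × 25.31 = 40.50 mol

40.50 mol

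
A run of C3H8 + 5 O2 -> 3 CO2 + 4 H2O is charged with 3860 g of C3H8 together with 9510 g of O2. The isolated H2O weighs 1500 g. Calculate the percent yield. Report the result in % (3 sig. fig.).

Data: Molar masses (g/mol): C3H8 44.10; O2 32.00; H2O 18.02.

35.0 %

n(C3H8) = 3860 / 44.10 = 87.53 mol
n(O2) = 9510 / 32.00 = 297.2 mol
n/ν for C3H8 = 87.53/1 = 87.53
n/ν for O2 = 297.2/5 = 59.44
Smallest n/ν is O2 → limiting reagent.
theoretical n(H2O) = (4/5) × 297.2 = 237.8 mol → 4285 g
% yield = 1500 / 4285 × 100 = 35.01 %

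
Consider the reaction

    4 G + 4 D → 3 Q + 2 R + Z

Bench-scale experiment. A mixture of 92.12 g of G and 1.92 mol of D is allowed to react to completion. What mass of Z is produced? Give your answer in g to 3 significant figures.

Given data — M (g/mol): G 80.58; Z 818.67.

234 g

n(G) = 92.12 / 80.58 = 1.143 mol
n(D) = 1.920 mol
n/ν for G = 1.143/4 = 0.2858
n/ν for D = 1.920/4 = 0.4800
Smallest n/ν is G → limiting reagent.
n(Z) = (1/4) × 1.143 = 0.2858 mol
mass = 0.2858 × 818.67 = 234.0 g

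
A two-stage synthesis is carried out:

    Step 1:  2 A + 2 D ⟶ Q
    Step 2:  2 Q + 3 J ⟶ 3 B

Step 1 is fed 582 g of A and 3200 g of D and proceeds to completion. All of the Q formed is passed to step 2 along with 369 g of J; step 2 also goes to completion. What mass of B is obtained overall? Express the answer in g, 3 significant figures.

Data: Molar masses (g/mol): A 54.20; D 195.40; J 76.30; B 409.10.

1980 g

Step 1:
n(A) = 582.0 / 54.20 = 10.74 mol
n(D) = 3200 / 195.40 = 16.38 mol
n/ν → A: 5.370, D: 8.190; A is limiting.
n(Q) produced = (1/2) × 10.74 = 5.370 mol
Step 2:
n(Q) available = 5.370 mol
n(J) = 369.0 / 76.30 = 4.836 mol
n/ν → Q: 2.685, J: 1.612; J is limiting.
n(B) = (3/3) × 4.836 = 4.836 mol
mass = 4.836 × 409.10 = 1978 g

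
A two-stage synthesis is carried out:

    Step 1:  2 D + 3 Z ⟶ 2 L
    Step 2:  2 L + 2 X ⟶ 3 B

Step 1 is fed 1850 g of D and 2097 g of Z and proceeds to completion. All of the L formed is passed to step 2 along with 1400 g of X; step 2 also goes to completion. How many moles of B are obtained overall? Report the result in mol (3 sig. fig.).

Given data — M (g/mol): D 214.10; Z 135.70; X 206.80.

10.2 mol

Step 1:
n(D) = 1850 / 214.10 = 8.641 mol
n(Z) = 2097 / 135.70 = 15.45 mol
n/ν for D = 8.641/2 = 4.321
n/ν for Z = 15.45/3 = 5.150
Smallest n/ν is D → limiting reagent.
n(L) produced = (2/2) × 8.641 = 8.641 mol
Step 2:
n(L) available = 8.641 mol
n(X) = 1400 / 206.80 = 6.770 mol
n/ν for L = 8.641/2 = 4.321
n/ν for X = 6.770/2 = 3.385
Smallest n/ν is X → limiting reagent.
n(B) = (3/2) × 6.770 = 10.16 mol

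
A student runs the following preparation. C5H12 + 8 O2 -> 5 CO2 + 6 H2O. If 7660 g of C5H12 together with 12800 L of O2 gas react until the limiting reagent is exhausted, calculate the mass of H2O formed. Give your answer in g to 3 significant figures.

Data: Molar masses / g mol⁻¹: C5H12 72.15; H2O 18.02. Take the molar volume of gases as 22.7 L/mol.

7620 g

n(C5H12) = 7660 / 72.15 = 106.2 mol
n(O2) = 12800 / 22.7 = 563.9 mol
n/ν → C5H12: 106.2, O2: 70.49; O2 is limiting.
n(H2O) = (6/8) × 563.9 = 422.9 mol
mass = 422.9 × 18.02 = 7621 g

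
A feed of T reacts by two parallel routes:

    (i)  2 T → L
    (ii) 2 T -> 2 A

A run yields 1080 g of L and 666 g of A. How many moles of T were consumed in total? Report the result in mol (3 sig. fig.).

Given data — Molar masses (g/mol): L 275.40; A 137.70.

n(L) = 1080 / 275.40 = 3.922 mol
n(A) = 666 / 137.70 = 4.837 mol
n(T) via (i) = (2/1)×3.922 = 7.844 mol
n(T) via (ii) = (2/2)×4.837 = 4.837 mol
total n(T) = 7.844 + 4.837 = 12.68 mol

12.7 mol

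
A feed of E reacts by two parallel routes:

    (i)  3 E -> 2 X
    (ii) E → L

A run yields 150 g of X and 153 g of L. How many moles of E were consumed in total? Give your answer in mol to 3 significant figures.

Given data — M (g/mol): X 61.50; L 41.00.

n(X) = 150 / 61.50 = 2.439 mol
n(L) = 153 / 41.00 = 3.732 mol
n(E) via (i) = (3/2)×2.439 = 3.659 mol
n(E) via (ii) = (1/1)×3.732 = 3.732 mol
total n(E) = 3.659 + 3.732 = 7.391 mol

7.39 mol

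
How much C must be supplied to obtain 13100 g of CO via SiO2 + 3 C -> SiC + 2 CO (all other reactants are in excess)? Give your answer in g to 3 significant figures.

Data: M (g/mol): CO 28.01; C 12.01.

n(CO) = 13100 / 28.01 = 467.7 mol
n(C) = (3/2) × 467.7 = 701.6 mol
mass = 701.6 × 12.01 = 8426 g

8430 g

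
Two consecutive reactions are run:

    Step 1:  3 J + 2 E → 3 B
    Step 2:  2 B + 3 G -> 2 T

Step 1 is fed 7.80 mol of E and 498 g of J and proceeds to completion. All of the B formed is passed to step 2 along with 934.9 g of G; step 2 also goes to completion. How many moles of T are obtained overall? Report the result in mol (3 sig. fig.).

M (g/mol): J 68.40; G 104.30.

5.98 mol

Step 1:
n(E) = 7.800 mol
n(J) = 498.0 / 68.40 = 7.281 mol
n/ν for E = 7.800/2 = 3.900
n/ν for J = 7.281/3 = 2.427
Smallest n/ν is J → limiting reagent.
n(B) produced = (3/3) × 7.281 = 7.281 mol
Step 2:
n(B) available = 7.281 mol
n(G) = 934.9 / 104.30 = 8.964 mol
n/ν for B = 7.281/2 = 3.641
n/ν for G = 8.964/3 = 2.988
Smallest n/ν is G → limiting reagent.
n(T) = (2/3) × 8.964 = 5.976 mol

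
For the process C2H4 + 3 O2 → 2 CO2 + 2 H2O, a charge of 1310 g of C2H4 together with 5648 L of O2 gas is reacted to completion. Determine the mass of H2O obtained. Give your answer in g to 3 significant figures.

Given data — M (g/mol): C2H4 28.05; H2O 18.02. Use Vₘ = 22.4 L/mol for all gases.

n(C2H4) = 1310 / 28.05 = 46.70 mol
n(O2) = 5648 / 22.4 = 252.1 mol
n/ν for C2H4 = 46.70/1 = 46.70
n/ν for O2 = 252.1/3 = 84.03
Smallest n/ν is C2H4 → limiting reagent.
n(H2O) = (2/1) × 46.70 = 93.40 mol
mass = 93.40 × 18.02 = 1683 g

1680 g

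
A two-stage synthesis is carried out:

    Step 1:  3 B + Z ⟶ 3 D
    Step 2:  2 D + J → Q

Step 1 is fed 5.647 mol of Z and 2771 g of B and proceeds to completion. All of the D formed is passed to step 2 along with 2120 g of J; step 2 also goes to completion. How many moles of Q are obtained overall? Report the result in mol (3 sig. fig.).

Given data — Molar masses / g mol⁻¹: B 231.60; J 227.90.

5.98 mol

Step 1:
n(Z) = 5.647 mol
n(B) = 2771 / 231.60 = 11.96 mol
n/ν for Z = 5.647/1 = 5.647
n/ν for B = 11.96/3 = 3.987
Smallest n/ν is B → limiting reagent.
n(D) produced = (3/3) × 11.96 = 11.96 mol
Step 2:
n(D) available = 11.96 mol
n(J) = 2120 / 227.90 = 9.302 mol
n/ν for D = 11.96/2 = 5.980
n/ν for J = 9.302/1 = 9.302
Smallest n/ν is D → limiting reagent.
n(Q) = (1/2) × 11.96 = 5.980 mol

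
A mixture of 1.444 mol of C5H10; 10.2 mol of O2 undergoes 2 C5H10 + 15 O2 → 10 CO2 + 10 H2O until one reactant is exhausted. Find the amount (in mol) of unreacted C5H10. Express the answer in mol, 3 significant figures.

n(C5H10) = 1.444 mol
n(O2) = 10.20 mol
n/ν → C5H10: 0.7220, O2: 0.6800; O2 is limiting.
C5H10 consumed = (2/15) × 10.20 = 1.360 mol
C5H10 remaining = 1.444 − 1.360 = 0.08400 mol

0.0840 mol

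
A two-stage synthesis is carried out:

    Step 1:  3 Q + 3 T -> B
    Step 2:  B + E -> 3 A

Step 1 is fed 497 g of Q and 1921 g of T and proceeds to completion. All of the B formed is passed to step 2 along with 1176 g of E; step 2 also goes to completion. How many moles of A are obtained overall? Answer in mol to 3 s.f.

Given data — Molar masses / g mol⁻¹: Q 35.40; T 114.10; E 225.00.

Step 1:
n(Q) = 497.0 / 35.40 = 14.04 mol
n(T) = 1921 / 114.10 = 16.84 mol
n/ν for Q = 14.04/3 = 4.680
n/ν for T = 16.84/3 = 5.613
Smallest n/ν is Q → limiting reagent.
n(B) produced = (1/3) × 14.04 = 4.680 mol
Step 2:
n(B) available = 4.680 mol
n(E) = 1176 / 225.00 = 5.227 mol
n/ν for B = 4.680/1 = 4.680
n/ν for E = 5.227/1 = 5.227
Smallest n/ν is B → limiting reagent.
n(A) = (3/1) × 4.680 = 14.04 mol

14.0 mol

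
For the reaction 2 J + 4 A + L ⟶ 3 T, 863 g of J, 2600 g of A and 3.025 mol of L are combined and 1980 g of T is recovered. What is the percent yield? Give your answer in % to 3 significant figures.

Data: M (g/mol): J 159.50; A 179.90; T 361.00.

67.6 %

n(J) = 863.0 / 159.50 = 5.411 mol
n(A) = 2600 / 179.90 = 14.45 mol
n(L) = 3.025 mol
n/ν → J: 2.706, A: 3.613, L: 3.025; J is limiting.
theoretical n(T) = (3/2) × 5.411 = 8.117 mol → 2930 g
% yield = 1980 / 2930 × 100 = 67.58 %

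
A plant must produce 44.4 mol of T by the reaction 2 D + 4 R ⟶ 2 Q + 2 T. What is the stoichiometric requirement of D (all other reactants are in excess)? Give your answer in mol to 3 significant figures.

n(T) = 44.40 mol
n(D) = (2/2) × 44.40 = 44.40 mol

44.4 mol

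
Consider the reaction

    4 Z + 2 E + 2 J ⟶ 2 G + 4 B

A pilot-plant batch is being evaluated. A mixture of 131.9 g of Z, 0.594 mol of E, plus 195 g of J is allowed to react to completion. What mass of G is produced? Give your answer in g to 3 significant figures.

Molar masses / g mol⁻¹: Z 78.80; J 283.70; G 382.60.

n(Z) = 131.9 / 78.80 = 1.674 mol
n(E) = 0.5940 mol
n(J) = 195.0 / 283.70 = 0.6873 mol
n/ν for Z = 1.674/4 = 0.4185
n/ν for E = 0.5940/2 = 0.2970
n/ν for J = 0.6873/2 = 0.3437
Smallest n/ν is E → limiting reagent.
n(G) = (2/2) × 0.5940 = 0.5940 mol
mass = 0.5940 × 382.60 = 227.3 g

227 g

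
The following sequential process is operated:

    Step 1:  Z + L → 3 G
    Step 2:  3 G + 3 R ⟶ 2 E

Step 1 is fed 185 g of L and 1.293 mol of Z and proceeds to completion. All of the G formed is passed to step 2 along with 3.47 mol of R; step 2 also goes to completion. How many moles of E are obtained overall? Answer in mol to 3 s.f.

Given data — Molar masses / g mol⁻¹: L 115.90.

2.31 mol

Step 1:
n(L) = 185.0 / 115.90 = 1.596 mol
n(Z) = 1.293 mol
n/ν → L: 1.596, Z: 1.293; Z is limiting.
n(G) produced = (3/1) × 1.293 = 3.879 mol
Step 2:
n(G) available = 3.879 mol
n(R) = 3.470 mol
n/ν → G: 1.293, R: 1.157; R is limiting.
n(E) = (2/3) × 3.470 = 2.313 mol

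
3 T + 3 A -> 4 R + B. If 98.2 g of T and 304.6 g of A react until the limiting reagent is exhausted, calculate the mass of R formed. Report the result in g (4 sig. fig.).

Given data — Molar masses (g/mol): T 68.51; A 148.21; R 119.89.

n(T) = 98.20 / 68.51 = 1.433 mol
n(A) = 304.6 / 148.21 = 2.055 mol
n/ν for T = 1.433/3 = 0.4777
n/ν for A = 2.055/3 = 0.6850
Smallest n/ν is T → limiting reagent.
n(R) = (4/3) × 1.433 = 1.911 mol
mass = 1.911 × 119.89 = 229.1 g

229.1 g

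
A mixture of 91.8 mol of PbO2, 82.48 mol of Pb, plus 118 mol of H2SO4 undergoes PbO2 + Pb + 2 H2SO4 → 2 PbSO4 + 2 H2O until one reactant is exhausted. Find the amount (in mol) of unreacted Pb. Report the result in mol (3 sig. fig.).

n(PbO2) = 91.80 mol
n(Pb) = 82.48 mol
n(H2SO4) = 118.0 mol
n/ν for PbO2 = 91.80/1 = 91.80
n/ν for Pb = 82.48/1 = 82.48
n/ν for H2SO4 = 118.0/2 = 59.00
Smallest n/ν is H2SO4 → limiting reagent.
Pb consumed = (1/2) × 118.0 = 59.00 mol
Pb remaining = 82.48 − 59.00 = 23.48 mol

23.5 mol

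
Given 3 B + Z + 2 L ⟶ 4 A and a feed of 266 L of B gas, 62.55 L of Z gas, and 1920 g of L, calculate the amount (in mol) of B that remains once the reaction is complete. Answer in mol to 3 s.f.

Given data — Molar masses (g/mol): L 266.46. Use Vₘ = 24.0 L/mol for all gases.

3.26 mol

n(B) = 266.0 / 24.0 = 11.08 mol
n(Z) = 62.55 / 24.0 = 2.606 mol
n(L) = 1920 / 266.46 = 7.206 mol
n/ν for B = 11.08/3 = 3.693
n/ν for Z = 2.606/1 = 2.606
n/ν for L = 7.206/2 = 3.603
Smallest n/ν is Z → limiting reagent.
B consumed = (3/1) × 2.606 = 7.818 mol
B remaining = 11.08 − 7.818 = 3.262 mol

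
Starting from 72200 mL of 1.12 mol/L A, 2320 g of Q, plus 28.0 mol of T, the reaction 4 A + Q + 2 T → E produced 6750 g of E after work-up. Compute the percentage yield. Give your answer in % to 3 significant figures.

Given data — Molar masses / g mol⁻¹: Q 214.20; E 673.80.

92.5 %

n(A) = 1.12 × 72200/1000 = 80.86 mol
n(Q) = 2320 / 214.20 = 10.83 mol
n(T) = 28.00 mol
n/ν for A = 80.86/4 = 20.22
n/ν for Q = 10.83/1 = 10.83
n/ν for T = 28.00/2 = 14.00
Smallest n/ν is Q → limiting reagent.
theoretical n(E) = (1/1) × 10.83 = 10.83 mol → 7297 g
% yield = 6750 / 7297 × 100 = 92.50 %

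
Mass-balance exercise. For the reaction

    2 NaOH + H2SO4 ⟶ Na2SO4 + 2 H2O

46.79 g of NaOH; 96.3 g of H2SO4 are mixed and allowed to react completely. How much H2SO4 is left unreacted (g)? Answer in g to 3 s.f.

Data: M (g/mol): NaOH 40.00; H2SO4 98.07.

38.9 g

n(NaOH) = 46.79 / 40.00 = 1.170 mol
n(H2SO4) = 96.30 / 98.07 = 0.9820 mol
n/ν for NaOH = 1.170/2 = 0.5850
n/ν for H2SO4 = 0.9820/1 = 0.9820
Smallest n/ν is NaOH → limiting reagent.
H2SO4 consumed = (1/2) × 1.170 = 0.5850 mol
H2SO4 remaining = 0.9820 − 0.5850 = 0.3970 mol
mass = 0.3970 × 98.07 = 38.93 g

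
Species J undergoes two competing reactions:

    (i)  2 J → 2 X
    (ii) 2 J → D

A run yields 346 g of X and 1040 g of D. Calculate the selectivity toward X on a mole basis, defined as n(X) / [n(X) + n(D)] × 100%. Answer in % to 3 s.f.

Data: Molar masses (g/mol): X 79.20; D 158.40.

40.0 %

n(X) = 346 / 79.20 = 4.369 mol
n(D) = 1040 / 158.40 = 6.566 mol
selectivity = 4.369/(4.369+6.566) × 100 = 39.95 %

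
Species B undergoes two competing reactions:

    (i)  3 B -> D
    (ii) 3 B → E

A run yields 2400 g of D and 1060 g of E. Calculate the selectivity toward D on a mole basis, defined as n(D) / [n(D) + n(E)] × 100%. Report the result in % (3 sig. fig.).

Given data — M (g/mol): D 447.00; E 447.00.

69.4 %

n(D) = 2400 / 447.00 = 5.369 mol
n(E) = 1060 / 447.00 = 2.371 mol
selectivity = 5.369/(5.369+2.371) × 100 = 69.37 %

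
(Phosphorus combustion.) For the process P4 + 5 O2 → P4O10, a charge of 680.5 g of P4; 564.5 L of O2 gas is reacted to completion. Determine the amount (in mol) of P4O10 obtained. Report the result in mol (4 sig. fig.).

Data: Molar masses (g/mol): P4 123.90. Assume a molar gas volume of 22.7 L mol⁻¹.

4.974 mol

n(P4) = 680.5 / 123.90 = 5.492 mol
n(O2) = 564.5 / 22.7 = 24.87 mol
n/ν for P4 = 5.492/1 = 5.492
n/ν for O2 = 24.87/5 = 4.974
Smallest n/ν is O2 → limiting reagent.
n(P4O10) = (1/5) × 24.87 = 4.974 mol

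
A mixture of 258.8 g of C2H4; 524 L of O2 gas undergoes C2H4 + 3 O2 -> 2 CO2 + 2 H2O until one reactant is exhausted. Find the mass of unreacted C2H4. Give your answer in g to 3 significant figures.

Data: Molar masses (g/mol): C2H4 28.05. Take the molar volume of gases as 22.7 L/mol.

n(C2H4) = 258.8 / 28.05 = 9.226 mol
n(O2) = 524.0 / 22.7 = 23.08 mol
n/ν for C2H4 = 9.226/1 = 9.226
n/ν for O2 = 23.08/3 = 7.693
Smallest n/ν is O2 → limiting reagent.
C2H4 consumed = (1/3) × 23.08 = 7.693 mol
C2H4 remaining = 9.226 − 7.693 = 1.533 mol
mass = 1.533 × 28.05 = 43.00 g

43.0 g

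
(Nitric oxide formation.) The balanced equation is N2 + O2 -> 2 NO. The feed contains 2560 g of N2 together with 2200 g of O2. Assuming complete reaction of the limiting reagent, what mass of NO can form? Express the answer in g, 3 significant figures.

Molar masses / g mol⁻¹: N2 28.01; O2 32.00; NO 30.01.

4130 g

n(N2) = 2560 / 28.01 = 91.40 mol
n(O2) = 2200 / 32.00 = 68.75 mol
n/ν for N2 = 91.40/1 = 91.40
n/ν for O2 = 68.75/1 = 68.75
Smallest n/ν is O2 → limiting reagent.
n(NO) = (2/1) × 68.75 = 137.5 mol
mass = 137.5 × 30.01 = 4126 g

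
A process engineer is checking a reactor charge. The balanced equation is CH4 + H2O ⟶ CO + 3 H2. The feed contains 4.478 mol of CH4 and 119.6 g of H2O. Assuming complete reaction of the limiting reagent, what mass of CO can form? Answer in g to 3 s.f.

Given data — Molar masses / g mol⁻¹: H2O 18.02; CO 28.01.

n(CH4) = 4.478 mol
n(H2O) = 119.6 / 18.02 = 6.637 mol
n/ν for CH4 = 4.478/1 = 4.478
n/ν for H2O = 6.637/1 = 6.637
Smallest n/ν is CH4 → limiting reagent.
n(CO) = (1/1) × 4.478 = 4.478 mol
mass = 4.478 × 28.01 = 125.4 g

125 g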